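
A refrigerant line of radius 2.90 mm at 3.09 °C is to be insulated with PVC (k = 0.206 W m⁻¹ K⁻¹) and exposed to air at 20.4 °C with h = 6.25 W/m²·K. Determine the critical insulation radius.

For a cylinder, r_cr = k_ins/h = 0.206/6.25 = 0.0330 m = 3.30 cm

r_cr = 3.30 cm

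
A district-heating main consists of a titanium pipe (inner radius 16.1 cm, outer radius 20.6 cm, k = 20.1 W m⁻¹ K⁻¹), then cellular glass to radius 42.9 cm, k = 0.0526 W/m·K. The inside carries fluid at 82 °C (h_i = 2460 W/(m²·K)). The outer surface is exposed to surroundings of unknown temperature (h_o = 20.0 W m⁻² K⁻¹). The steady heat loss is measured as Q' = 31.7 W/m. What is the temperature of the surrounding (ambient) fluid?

T_out = 11.0 °C

Series resistances:
  R'_conv,in = 1/(2πr h) = 1/(2π·0.161·2460) = 4.018×10^-4 m·K/W
  R'_titanium = ln(0.206/0.161)/(2πk) = 0.2465/(2π·20.1) = 0.001952 m·K/W
  R'_cellular glass = ln(0.429/0.206)/(2πk) = 0.7336/(2π·0.0526) = 2.220 m·K/W
  R'_conv,out = 1/(2πr h) = 1/(2π·0.429·20.0) = 0.01855 m·K/W
ΣR = 2.241 m·K/W
ΔT = Q'·ΣR = 31.7 × 2.241 = 71.04 K
Heat flows outward, so T_out = T_in − ΔT = 82 − 71.04 = 11.0 °C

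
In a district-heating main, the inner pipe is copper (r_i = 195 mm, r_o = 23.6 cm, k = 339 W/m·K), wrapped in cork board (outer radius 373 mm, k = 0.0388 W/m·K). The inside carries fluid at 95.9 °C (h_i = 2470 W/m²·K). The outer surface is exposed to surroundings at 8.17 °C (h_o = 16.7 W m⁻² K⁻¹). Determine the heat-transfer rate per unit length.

Q' = 46.1 W/m

Resistance network (inner→outer):
  R'_conv,in = 1/(2πr h) = 1/(2π·0.195·2470) = 3.304×10^-4 m·K/W
  R'_copper = ln(0.236/0.195)/(2πk) = 0.1908/(2π·339) = 8.959×10^-5 m·K/W
  R'_cork board = ln(0.373/0.236)/(2πk) = 0.4577/(2π·0.0388) = 1.878 m·K/W
  R'_conv,out = 1/(2πr h) = 1/(2π·0.373·16.7) = 0.02555 m·K/W
ΣR = 3.304×10^-4 + 8.959×10^-5 + 1.878 + 0.02555 = 1.904 m·K/W
Q' = ΔT/ΣR = (95.9 °C − 8.17 °C)/1.904 = 46.1 W/m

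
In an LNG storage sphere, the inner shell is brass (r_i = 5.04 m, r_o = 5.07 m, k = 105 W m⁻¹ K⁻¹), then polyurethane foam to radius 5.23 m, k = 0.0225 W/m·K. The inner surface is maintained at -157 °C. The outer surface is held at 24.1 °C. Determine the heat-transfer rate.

Q = 8.49 kW

Treat each layer as a resistance in series:
  R_brass = (1/5.04 − 1/5.07)/(4πk) = 0.001174/(4π·105) = 8.898×10^-7 K/W
  R_polyurethane foam = (1/5.07 − 1/5.23)/(4πk) = 0.006034/(4π·0.0225) = 0.02134 K/W
ΣR = 8.898×10^-7 + 0.02134 = 0.02134 K/W
Q = ΔT/ΣR = (-157 °C − 24.1 °C)/0.02134 = -8490 W
(Negative Q ⇒ heat flows inward; heat gain = 8490 W.)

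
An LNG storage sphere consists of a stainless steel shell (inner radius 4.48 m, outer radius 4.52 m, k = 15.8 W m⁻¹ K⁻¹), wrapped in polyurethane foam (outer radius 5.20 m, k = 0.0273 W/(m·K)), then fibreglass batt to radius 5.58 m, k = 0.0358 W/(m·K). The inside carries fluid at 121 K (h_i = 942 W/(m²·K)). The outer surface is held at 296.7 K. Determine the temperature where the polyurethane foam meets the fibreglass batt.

Series thermal resistances, inner to outer:
  R_conv,in = 1/(4πr²h) = 1/(4π·4.48²·942) = 4.209×10^-6 K/W
  R_stainless steel = (1/4.48 − 1/4.52)/(4πk) = 0.001975/(4π·15.8) = 9.949×10^-6 K/W
  R_polyurethane foam = (1/4.52 − 1/5.20)/(4πk) = 0.02893/(4π·0.0273) = 0.08433 K/W
  R_fibreglass batt = (1/5.20 − 1/5.58)/(4πk) = 0.01310/(4π·0.0358) = 0.02911 K/W
ΣR = 4.209×10^-6 + 9.949×10^-6 + 0.08433 + 0.02911 = 0.1135 K/W
Q = ΔT/ΣR = (121 K − 296.7 K)/0.1135 = -1548 W
From the inner boundary to the polyurethane foam/fibreglass batt interface, ΣR_partial = 0.08434 K/W.
T_interface = T_in − Q·ΣR_partial = 121 K − (-1548)(0.08434) = 251.6 K

T = 251.6 K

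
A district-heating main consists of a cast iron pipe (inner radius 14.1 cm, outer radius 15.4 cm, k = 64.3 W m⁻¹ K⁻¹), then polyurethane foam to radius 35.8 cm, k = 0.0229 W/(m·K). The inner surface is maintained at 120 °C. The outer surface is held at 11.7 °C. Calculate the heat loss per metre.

Q' = 18.5 W/m

Treat each layer as a resistance in series:
  R'_cast iron = ln(0.154/0.141)/(2πk) = 0.08819/(2π·64.3) = 2.183×10^-4 m·K/W
  R'_polyurethane foam = ln(0.358/0.154)/(2πk) = 0.8436/(2π·0.0229) = 5.863 m·K/W
ΣR = 2.183×10^-4 + 5.863 = 5.863 m·K/W
Q' = ΔT/ΣR = (120 °C − 11.7 °C)/5.863 = 18.5 W/m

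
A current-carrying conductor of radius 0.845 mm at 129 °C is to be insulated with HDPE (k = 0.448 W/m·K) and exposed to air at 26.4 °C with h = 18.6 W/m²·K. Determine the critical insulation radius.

r_cr = 2.41 cm

For a cylinder, r_cr = k_ins/h = 0.448/18.6 = 0.0241 m = 2.41 cm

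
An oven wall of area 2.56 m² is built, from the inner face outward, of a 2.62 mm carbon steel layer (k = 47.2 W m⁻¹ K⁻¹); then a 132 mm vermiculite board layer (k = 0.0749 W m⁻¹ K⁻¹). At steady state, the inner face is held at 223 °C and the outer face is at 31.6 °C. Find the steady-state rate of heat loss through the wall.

Q = 278 W

Resistance network (inner→outer):
  R_carbon steel = L/(kA) = 0.00262/(47.2·2.56) = 2.168×10^-5 K/W
  R_vermiculite board = L/(kA) = 0.132/(0.0749·2.56) = 0.6884 K/W
ΣR = 2.168×10^-5 + 0.6884 = 0.6884 K/W
Q = ΔT/ΣR = (223 °C − 31.6 °C)/0.6884 = 278 W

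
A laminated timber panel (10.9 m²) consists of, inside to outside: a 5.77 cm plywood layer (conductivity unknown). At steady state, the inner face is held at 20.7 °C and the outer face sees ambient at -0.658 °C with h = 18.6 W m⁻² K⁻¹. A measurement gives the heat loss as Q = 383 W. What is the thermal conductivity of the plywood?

k = 0.104 W/m·K

ΣR = ΔT/Q = |20.7 − -0.658|/383 = 0.05577 K/W
Known resistances:
  R_conv,out = 1/(hA) = 1/(18.6·10.9) = 0.004932 K/W
R_plywood = ΣR − ΣR_known = 0.05577 − 0.004932 = 0.05084 K/W
L/(kA) = 0.05084 ⇒ k = 0.0577/(0.05084·10.9) = 0.104 W/m·K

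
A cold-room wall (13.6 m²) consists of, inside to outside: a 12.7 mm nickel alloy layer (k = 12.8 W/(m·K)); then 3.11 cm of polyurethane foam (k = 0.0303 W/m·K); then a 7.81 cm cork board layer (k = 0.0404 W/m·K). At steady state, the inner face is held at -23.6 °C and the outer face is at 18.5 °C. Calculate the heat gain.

Series thermal resistances, inner to outer:
  R_nickel alloy = L/(kA) = 0.0127/(12.8·13.6) = 7.295×10^-5 K/W
  R_polyurethane foam = L/(kA) = 0.0311/(0.0303·13.6) = 0.07547 K/W
  R_cork board = L/(kA) = 0.0781/(0.0404·13.6) = 0.1421 K/W
ΣR = 7.295×10^-5 + 0.07547 + 0.1421 = 0.2176 K/W
Q = ΔT/ΣR = (-23.6 °C − 18.5 °C)/0.2176 = -193 W
(Negative Q ⇒ heat flows inward; heat gain = 193 W.)

Q = 193 W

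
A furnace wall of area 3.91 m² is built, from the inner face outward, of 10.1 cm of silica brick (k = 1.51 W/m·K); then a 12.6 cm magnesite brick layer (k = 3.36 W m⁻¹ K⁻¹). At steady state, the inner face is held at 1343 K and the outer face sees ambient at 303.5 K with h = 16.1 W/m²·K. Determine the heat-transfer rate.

Treat each layer as a resistance in series:
  R_silica brick = L/(kA) = 0.101/(1.51·3.91) = 0.01711 K/W
  R_magnesite brick = L/(kA) = 0.126/(3.36·3.91) = 0.009591 K/W
  R_conv,out = 1/(hA) = 1/(16.1·3.91) = 0.01589 K/W
ΣR = 0.01711 + 0.009591 + 0.01589 = 0.04259 K/W
Q = ΔT/ΣR = (1343 K − 303.5 K)/0.04259 = 24400 W

Q = 24400 W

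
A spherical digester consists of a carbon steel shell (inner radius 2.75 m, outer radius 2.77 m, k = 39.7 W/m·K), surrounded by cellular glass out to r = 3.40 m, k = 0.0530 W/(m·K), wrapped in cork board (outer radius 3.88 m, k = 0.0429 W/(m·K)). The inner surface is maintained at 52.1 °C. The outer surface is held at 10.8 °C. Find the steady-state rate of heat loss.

Q = 246 W

Series thermal resistances, inner to outer:
  R_carbon steel = (1/2.75 − 1/2.77)/(4πk) = 0.002626/(4π·39.7) = 5.263×10^-6 K/W
  R_cellular glass = (1/2.77 − 1/3.40)/(4πk) = 0.06689/(4π·0.0530) = 0.1004 K/W
  R_cork board = (1/3.40 − 1/3.88)/(4πk) = 0.03639/(4π·0.0429) = 0.06749 K/W
ΣR = 5.263×10^-6 + 0.1004 + 0.06749 = 0.1679 K/W
Q = ΔT/ΣR = (52.1 °C − 10.8 °C)/0.1679 = 246 W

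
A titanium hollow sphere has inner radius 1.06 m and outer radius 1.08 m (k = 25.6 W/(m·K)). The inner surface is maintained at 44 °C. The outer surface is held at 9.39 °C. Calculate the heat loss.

Q = 637 kW

Q = 4πk·ΔT/(1/r₁ − 1/r₂) = 4π × 25.6 × 34.61 / (1/1.06 − 1/1.08) = 6.37×10^5 W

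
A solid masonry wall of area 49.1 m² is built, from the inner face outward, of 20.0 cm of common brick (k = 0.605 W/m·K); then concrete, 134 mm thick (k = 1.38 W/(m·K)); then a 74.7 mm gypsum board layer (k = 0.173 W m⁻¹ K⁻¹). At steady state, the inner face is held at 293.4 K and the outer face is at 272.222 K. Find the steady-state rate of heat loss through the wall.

Treat each layer as a resistance in series:
  R_common brick = L/(kA) = 0.200/(0.605·49.1) = 0.006733 K/W
  R_concrete = L/(kA) = 0.134/(1.38·49.1) = 0.001978 K/W
  R_gypsum board = L/(kA) = 0.0747/(0.173·49.1) = 0.008794 K/W
ΣR = 0.006733 + 0.001978 + 0.008794 = 0.01750 K/W
Q = ΔT/ΣR = (293.4 K − 272.222 K)/0.01750 = 1210 W

Q = 1210 W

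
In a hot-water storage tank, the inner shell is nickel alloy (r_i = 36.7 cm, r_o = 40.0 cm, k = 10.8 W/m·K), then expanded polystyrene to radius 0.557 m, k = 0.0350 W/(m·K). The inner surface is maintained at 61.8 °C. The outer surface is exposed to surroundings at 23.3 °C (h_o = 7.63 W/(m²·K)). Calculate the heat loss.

Q = 23.5 W

Treat each layer as a resistance in series:
  R_nickel alloy = (1/0.367 − 1/0.400)/(4πk) = 0.2248/(4π·10.8) = 0.001656 K/W
  R_expanded polystyrene = (1/0.400 − 1/0.557)/(4πk) = 0.7047/(4π·0.0350) = 1.602 K/W
  R_conv,out = 1/(4πr²h) = 1/(4π·0.557²·7.63) = 0.03362 K/W
ΣR = 0.001656 + 1.602 + 0.03362 = 1.637 K/W
Q = ΔT/ΣR = (61.8 °C − 23.3 °C)/1.637 = 23.5 W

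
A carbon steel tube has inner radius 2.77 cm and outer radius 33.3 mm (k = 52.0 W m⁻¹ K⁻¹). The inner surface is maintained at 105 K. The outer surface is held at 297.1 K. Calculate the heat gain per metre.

Q' = 2πk·ΔT/ln(r₂/r₁) = 2π × 52.0 × 192.1 / ln(0.0333/0.0277) = 3.41×10^5 W/m

Q' = 341 kW/m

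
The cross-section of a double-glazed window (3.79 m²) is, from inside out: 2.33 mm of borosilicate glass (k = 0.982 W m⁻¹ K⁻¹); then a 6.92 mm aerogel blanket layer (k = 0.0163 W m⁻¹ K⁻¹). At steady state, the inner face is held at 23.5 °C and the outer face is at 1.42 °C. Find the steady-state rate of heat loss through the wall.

Q = 196 W

Treat each layer as a resistance in series:
  R_borosilicate glass = L/(kA) = 0.00233/(0.982·3.79) = 6.260×10^-4 K/W
  R_aerogel blanket = L/(kA) = 0.00692/(0.0163·3.79) = 0.1120 K/W
ΣR = 6.260×10^-4 + 0.1120 = 0.1126 K/W
Q = ΔT/ΣR = (23.5 °C − 1.42 °C)/0.1126 = 196 W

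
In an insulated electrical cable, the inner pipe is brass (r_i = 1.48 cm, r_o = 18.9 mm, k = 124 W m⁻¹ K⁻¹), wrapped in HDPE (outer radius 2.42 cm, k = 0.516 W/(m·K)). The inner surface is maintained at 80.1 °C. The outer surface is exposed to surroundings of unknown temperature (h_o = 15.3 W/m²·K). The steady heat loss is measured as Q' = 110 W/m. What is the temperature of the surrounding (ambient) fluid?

Series resistances:
  R'_brass = ln(0.0189/0.0148)/(2πk) = 0.2445/(2π·124) = 3.139×10^-4 m·K/W
  R'_HDPE = ln(0.0242/0.0189)/(2πk) = 0.2472/(2π·0.516) = 0.07624 m·K/W
  R'_conv,out = 1/(2πr h) = 1/(2π·0.0242·15.3) = 0.4298 m·K/W
ΣR = 0.5064 m·K/W
ΔT = Q'·ΣR = 110 × 0.5064 = 55.70 K
Heat flows outward, so T_out = T_in − ΔT = 80.1 − 55.70 = 24.4 °C

T_out = 24.4 °C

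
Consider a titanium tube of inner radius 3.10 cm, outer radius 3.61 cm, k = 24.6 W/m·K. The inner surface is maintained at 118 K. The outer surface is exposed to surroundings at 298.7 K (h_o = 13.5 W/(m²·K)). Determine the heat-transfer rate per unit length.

Q' = 552 W/m

Series thermal resistances, inner to outer:
  R'_titanium = ln(0.0361/0.0310)/(2πk) = 0.1523/(2π·24.6) = 9.854×10^-4 m·K/W
  R'_conv,out = 1/(2πr h) = 1/(2π·0.0361·13.5) = 0.3266 m·K/W
ΣR = 9.854×10^-4 + 0.3266 = 0.3276 m·K/W
Q' = ΔT/ΣR = (118 K − 298.7 K)/0.3276 = -552 W/m
(Negative Q' ⇒ heat flows inward; heat gain = 552 W/m.)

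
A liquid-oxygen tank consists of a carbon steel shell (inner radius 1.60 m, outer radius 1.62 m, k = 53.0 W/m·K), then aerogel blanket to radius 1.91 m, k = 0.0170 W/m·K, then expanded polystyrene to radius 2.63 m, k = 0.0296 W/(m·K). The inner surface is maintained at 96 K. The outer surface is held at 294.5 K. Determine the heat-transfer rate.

Treat each layer as a resistance in series:
  R_carbon steel = (1/1.60 − 1/1.62)/(4πk) = 0.007716/(4π·53.0) = 1.159×10^-5 K/W
  R_aerogel blanket = (1/1.62 − 1/1.91)/(4πk) = 0.09372/(4π·0.0170) = 0.4387 K/W
  R_expanded polystyrene = (1/1.91 − 1/2.63)/(4πk) = 0.1433/(4π·0.0296) = 0.3853 K/W
ΣR = 1.159×10^-5 + 0.4387 + 0.3853 = 0.8240 K/W
Q = ΔT/ΣR = (96 K − 294.5 K)/0.8240 = -241 W
(Negative Q ⇒ heat flows inward; heat gain = 241 W.)

Q = 241 W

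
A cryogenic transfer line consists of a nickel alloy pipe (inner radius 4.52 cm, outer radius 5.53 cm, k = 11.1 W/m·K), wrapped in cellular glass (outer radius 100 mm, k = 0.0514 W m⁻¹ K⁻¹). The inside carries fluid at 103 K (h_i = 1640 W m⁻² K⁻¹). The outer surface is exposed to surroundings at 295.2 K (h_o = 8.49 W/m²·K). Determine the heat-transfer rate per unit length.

Q' = 94.8 W/m

Resistance network (inner→outer):
  R'_conv,in = 1/(2πr h) = 1/(2π·0.0452·1640) = 0.002147 m·K/W
  R'_nickel alloy = ln(0.0553/0.0452)/(2πk) = 0.2017/(2π·11.1) = 0.002892 m·K/W
  R'_cellular glass = ln(0.100/0.0553)/(2πk) = 0.5924/(2π·0.0514) = 1.834 m·K/W
  R'_conv,out = 1/(2πr h) = 1/(2π·0.100·8.49) = 0.1875 m·K/W
ΣR = 0.002147 + 0.002892 + 1.834 + 0.1875 = 2.027 m·K/W
Q' = ΔT/ΣR = (103 K − 295.2 K)/2.027 = -94.8 W/m
(Negative Q' ⇒ heat flows inward; heat gain = 94.8 W/m.)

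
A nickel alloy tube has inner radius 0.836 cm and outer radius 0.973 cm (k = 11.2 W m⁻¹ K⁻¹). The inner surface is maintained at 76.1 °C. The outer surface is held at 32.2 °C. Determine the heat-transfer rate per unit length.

Q' = 2πk·ΔT/ln(r₂/r₁) = 2π × 11.2 × 43.9 / ln(0.00973/0.00836) = 20400 W/m

Q' = 20.4 kW/m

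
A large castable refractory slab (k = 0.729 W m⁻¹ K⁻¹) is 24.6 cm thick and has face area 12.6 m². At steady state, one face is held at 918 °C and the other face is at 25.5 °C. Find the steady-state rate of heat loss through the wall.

Q = 33.3 kW

Q = kA·ΔT/L = 0.729 × 12.6 × |918 °C − 25.5 °C| / 0.246 = 33300 W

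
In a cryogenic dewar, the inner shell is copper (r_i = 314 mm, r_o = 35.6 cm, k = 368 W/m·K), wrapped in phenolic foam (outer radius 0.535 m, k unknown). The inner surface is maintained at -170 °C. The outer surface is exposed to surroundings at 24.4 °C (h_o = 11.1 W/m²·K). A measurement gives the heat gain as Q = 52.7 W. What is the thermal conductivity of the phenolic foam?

ΣR = ΔT/Q = |-170 − 24.4|/52.7 = 3.689 K/W
Known resistances:
  R_copper = (1/0.314 − 1/0.356)/(4πk) = 0.3757/(4π·368) = 8.125×10^-5 K/W
  R_conv,out = 1/(4πr²h) = 1/(4π·0.535²·11.1) = 0.02505 K/W
R_phenolic foam = ΣR − ΣR_known = 3.689 − 0.02513 = 3.664 K/W
(1/r₁−1/r₂)/(4πk) = 3.664 ⇒ k = 0.9398/(4π·3.664) = 0.0204 W/m·K

k = 0.0204 W/m·K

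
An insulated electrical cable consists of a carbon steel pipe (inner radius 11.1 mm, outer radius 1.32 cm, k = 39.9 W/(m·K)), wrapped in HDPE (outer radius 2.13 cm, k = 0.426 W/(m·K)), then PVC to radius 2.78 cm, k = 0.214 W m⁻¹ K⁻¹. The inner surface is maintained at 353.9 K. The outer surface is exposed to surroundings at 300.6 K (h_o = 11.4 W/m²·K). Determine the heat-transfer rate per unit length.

Q' = 60.6 W/m

Series thermal resistances, inner to outer:
  R'_carbon steel = ln(0.0132/0.0111)/(2πk) = 0.1733/(2π·39.9) = 6.912×10^-4 m·K/W
  R'_HDPE = ln(0.0213/0.0132)/(2πk) = 0.4785/(2π·0.426) = 0.1788 m·K/W
  R'_PVC = ln(0.0278/0.0213)/(2πk) = 0.2663/(2π·0.214) = 0.1981 m·K/W
  R'_conv,out = 1/(2πr h) = 1/(2π·0.0278·11.4) = 0.5022 m·K/W
ΣR = 6.912×10^-4 + 0.1788 + 0.1981 + 0.5022 = 0.8798 m·K/W
Q' = ΔT/ΣR = (353.9 K − 300.6 K)/0.8798 = 60.6 W/m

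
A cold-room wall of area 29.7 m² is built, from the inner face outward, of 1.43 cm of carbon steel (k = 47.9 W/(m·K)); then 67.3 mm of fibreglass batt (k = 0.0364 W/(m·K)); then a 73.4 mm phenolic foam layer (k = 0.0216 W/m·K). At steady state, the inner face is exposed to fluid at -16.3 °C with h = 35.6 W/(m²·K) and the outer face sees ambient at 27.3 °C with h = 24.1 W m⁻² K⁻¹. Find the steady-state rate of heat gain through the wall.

Q = 244 W

Series thermal resistances, inner to outer:
  R_conv,in = 1/(hA) = 1/(35.6·29.7) = 9.458×10^-4 K/W
  R_carbon steel = L/(kA) = 0.0143/(47.9·29.7) = 1.005×10^-5 K/W
  R_fibreglass batt = L/(kA) = 0.0673/(0.0364·29.7) = 0.06225 K/W
  R_phenolic foam = L/(kA) = 0.0734/(0.0216·29.7) = 0.1144 K/W
  R_conv,out = 1/(hA) = 1/(24.1·29.7) = 0.001397 K/W
ΣR = 9.458×10^-4 + 1.005×10^-5 + 0.06225 + 0.1144 + 0.001397 = 0.1790 K/W
Q = ΔT/ΣR = (-16.3 °C − 27.3 °C)/0.1790 = -244 W
(Negative Q ⇒ heat flows inward; heat gain = 244 W.)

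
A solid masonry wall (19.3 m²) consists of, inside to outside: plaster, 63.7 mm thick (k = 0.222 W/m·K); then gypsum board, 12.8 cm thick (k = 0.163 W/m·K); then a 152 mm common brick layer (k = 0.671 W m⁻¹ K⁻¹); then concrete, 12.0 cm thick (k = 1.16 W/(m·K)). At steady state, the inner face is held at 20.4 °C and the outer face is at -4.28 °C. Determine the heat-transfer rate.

Treat each layer as a resistance in series:
  R_plaster = L/(kA) = 0.0637/(0.222·19.3) = 0.01487 K/W
  R_gypsum board = L/(kA) = 0.128/(0.163·19.3) = 0.04069 K/W
  R_common brick = L/(kA) = 0.152/(0.671·19.3) = 0.01174 K/W
  R_concrete = L/(kA) = 0.120/(1.16·19.3) = 0.005360 K/W
ΣR = 0.01487 + 0.04069 + 0.01174 + 0.005360 = 0.07266 K/W
Q = ΔT/ΣR = (20.4 °C − -4.28 °C)/0.07266 = 340 W

Q = 340 W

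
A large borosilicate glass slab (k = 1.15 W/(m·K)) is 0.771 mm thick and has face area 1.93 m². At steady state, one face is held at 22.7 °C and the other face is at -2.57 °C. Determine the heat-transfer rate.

Q = kA·ΔT/L = 1.15 × 1.93 × |22.7 °C − -2.57 °C| / 7.71×10^-4 = 72700 W

Q = 72.7 kW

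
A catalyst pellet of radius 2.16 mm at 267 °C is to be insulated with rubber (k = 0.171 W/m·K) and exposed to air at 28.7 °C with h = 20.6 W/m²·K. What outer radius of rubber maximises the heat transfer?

r_cr = 1.66 cm

For a sphere, r_cr = 2k_ins/h = 2·0.171/20.6 = 0.0166 m = 1.66 cm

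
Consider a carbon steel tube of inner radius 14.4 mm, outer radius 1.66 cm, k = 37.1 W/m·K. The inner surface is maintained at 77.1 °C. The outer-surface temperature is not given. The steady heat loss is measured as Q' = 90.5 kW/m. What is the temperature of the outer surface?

T_out = 21.9 °C

Series resistances:
  R'_carbon steel = ln(0.0166/0.0144)/(2πk) = 0.1422/(2π·37.1) = 6.099×10^-4 m·K/W
ΣR = 6.099×10^-4 m·K/W
ΔT = Q'·ΣR = 90500 × 6.099×10^-4 = 55.20 K
Heat flows outward, so T_out = T_in − ΔT = 77.1 − 55.20 = 21.9 °C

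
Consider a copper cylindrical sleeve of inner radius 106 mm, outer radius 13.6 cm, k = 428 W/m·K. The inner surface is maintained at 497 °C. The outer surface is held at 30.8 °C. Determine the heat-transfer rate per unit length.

Q' = 5.03×10^6 W/m

Q' = 2πk·ΔT/ln(r₂/r₁) = 2π × 428 × 466.2 / ln(0.136/0.106) = 5.03×10^6 W/m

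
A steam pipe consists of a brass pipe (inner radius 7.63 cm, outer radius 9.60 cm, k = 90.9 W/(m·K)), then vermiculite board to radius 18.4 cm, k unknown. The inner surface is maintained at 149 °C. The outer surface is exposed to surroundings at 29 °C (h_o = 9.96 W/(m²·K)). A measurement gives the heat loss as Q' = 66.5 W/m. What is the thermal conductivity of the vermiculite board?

ΣR = ΔT/Q' = |149 − 29|/66.5 = 1.805 m·K/W
Known resistances:
  R'_brass = ln(0.0960/0.0763)/(2πk) = 0.2297/(2π·90.9) = 4.021×10^-4 m·K/W
  R'_conv,out = 1/(2πr h) = 1/(2π·0.184·9.96) = 0.08684 m·K/W
R_vermiculite board = ΣR − ΣR_known = 1.805 − 0.08724 = 1.718 m·K/W
ln(r₂/r₁)/(2πk) = 1.718 ⇒ k = 0.6506/(2π·1.718) = 0.0603 W/m·K

k = 0.0603 W/m·K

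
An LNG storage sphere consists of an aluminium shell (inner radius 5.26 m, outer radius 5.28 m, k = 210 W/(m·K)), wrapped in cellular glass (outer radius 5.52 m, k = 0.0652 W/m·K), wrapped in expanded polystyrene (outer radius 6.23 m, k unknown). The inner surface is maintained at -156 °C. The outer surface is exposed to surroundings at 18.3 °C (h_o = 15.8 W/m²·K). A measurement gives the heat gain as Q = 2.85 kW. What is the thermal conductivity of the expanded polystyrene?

k = 0.0322 W/m·K

ΣR = ΔT/Q = |-156 − 18.3|/2850 = 0.06116 K/W
Known resistances:
  R_aluminium = (1/5.26 − 1/5.28)/(4πk) = 7.201×10^-4/(4π·210) = 2.729×10^-7 K/W
  R_cellular glass = (1/5.28 − 1/5.52)/(4πk) = 0.008235/(4π·0.0652) = 0.01005 K/W
  R_conv,out = 1/(4πr²h) = 1/(4π·6.23²·15.8) = 1.298×10^-4 K/W
R_expanded polystyrene = ΣR − ΣR_known = 0.06116 − 0.01018 = 0.05098 K/W
(1/r₁−1/r₂)/(4πk) = 0.05098 ⇒ k = 0.02065/(4π·0.05098) = 0.0322 W/m·K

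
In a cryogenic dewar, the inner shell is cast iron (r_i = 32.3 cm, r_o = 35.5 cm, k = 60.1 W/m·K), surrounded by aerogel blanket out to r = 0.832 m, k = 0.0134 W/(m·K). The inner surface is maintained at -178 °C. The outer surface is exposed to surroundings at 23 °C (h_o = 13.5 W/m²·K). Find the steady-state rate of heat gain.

Q = 20.9 W

Resistance network (inner→outer):
  R_cast iron = (1/0.323 − 1/0.355)/(4πk) = 0.2791/(4π·60.1) = 3.695×10^-4 K/W
  R_aerogel blanket = (1/0.355 − 1/0.832)/(4πk) = 1.615/(4π·0.0134) = 9.591 K/W
  R_conv,out = 1/(4πr²h) = 1/(4π·0.832²·13.5) = 0.008515 K/W
ΣR = 3.695×10^-4 + 9.591 + 0.008515 = 9.600 K/W
Q = ΔT/ΣR = (-178 °C − 23 °C)/9.600 = -20.9 W
(Negative Q ⇒ heat flows inward; heat gain = 20.9 W.)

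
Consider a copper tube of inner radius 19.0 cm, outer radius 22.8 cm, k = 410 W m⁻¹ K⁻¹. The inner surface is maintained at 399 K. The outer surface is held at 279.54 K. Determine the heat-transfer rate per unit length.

Q' = 1.69×10^6 W/m

Q' = 2πk·ΔT/ln(r₂/r₁) = 2π × 410 × 119.46 / ln(0.228/0.190) = 1.69×10^6 W/m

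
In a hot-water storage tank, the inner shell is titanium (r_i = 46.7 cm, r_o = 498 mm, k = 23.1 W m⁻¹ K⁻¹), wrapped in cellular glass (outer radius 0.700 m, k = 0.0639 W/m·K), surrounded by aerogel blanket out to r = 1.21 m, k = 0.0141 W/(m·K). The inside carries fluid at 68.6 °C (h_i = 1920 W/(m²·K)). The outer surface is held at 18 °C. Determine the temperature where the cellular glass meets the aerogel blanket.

Series thermal resistances, inner to outer:
  R_conv,in = 1/(4πr²h) = 1/(4π·0.467²·1920) = 1.900×10^-4 K/W
  R_titanium = (1/0.467 − 1/0.498)/(4πk) = 0.1333/(4π·23.1) = 4.592×10^-4 K/W
  R_cellular glass = (1/0.498 − 1/0.700)/(4πk) = 0.5795/(4π·0.0639) = 0.7216 K/W
  R_aerogel blanket = (1/0.700 − 1/1.21)/(4πk) = 0.6021/(4π·0.0141) = 3.398 K/W
ΣR = 1.900×10^-4 + 4.592×10^-4 + 0.7216 + 3.398 = 4.120 K/W
Q = ΔT/ΣR = (68.6 °C − 18 °C)/4.120 = 12.28 W
From the inner boundary to the cellular glass/aerogel blanket interface, ΣR_partial = 0.7222 K/W.
T_interface = T_in − Q·ΣR_partial = 68.6 °C − (12.28)(0.7222) = 59.7 °C

T = 59.7 °C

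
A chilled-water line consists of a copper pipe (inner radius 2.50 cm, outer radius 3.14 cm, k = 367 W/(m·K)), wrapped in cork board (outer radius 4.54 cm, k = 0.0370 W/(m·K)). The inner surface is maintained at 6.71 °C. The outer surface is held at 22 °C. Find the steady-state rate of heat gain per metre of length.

Q' = 9.64 W/m

Resistance network (inner→outer):
  R'_copper = ln(0.0314/0.0250)/(2πk) = 0.2279/(2π·367) = 9.885×10^-5 m·K/W
  R'_cork board = ln(0.0454/0.0314)/(2πk) = 0.3687/(2π·0.0370) = 1.586 m·K/W
ΣR = 9.885×10^-5 + 1.586 = 1.586 m·K/W
Q' = ΔT/ΣR = (6.71 °C − 22 °C)/1.586 = -9.64 W/m
(Negative Q' ⇒ heat flows inward; heat gain = 9.64 W/m.)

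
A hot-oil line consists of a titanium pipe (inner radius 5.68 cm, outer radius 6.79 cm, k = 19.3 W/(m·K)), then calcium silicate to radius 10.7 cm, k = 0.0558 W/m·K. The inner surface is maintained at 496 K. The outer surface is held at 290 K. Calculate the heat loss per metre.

Treat each layer as a resistance in series:
  R'_titanium = ln(0.0679/0.0568)/(2πk) = 0.1785/(2π·19.3) = 0.001472 m·K/W
  R'_calcium silicate = ln(0.107/0.0679)/(2πk) = 0.4548/(2π·0.0558) = 1.297 m·K/W
ΣR = 0.001472 + 1.297 = 1.298 m·K/W
Q' = ΔT/ΣR = (496 K − 290 K)/1.298 = 159 W/m

Q' = 159 W/m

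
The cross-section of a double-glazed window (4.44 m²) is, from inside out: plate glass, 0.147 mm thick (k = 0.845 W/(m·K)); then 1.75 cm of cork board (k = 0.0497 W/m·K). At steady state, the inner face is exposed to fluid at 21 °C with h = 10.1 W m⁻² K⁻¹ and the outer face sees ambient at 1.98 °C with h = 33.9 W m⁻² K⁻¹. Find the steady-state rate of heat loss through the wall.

Q = 176 W

Resistance network (inner→outer):
  R_conv,in = 1/(hA) = 1/(10.1·4.44) = 0.02230 K/W
  R_plate glass = L/(kA) = 1.47×10^-4/(0.845·4.44) = 3.918×10^-5 K/W
  R_cork board = L/(kA) = 0.0175/(0.0497·4.44) = 0.07930 K/W
  R_conv,out = 1/(hA) = 1/(33.9·4.44) = 0.006644 K/W
ΣR = 0.02230 + 3.918×10^-5 + 0.07930 + 0.006644 = 0.1083 K/W
Q = ΔT/ΣR = (21 °C − 1.98 °C)/0.1083 = 176 W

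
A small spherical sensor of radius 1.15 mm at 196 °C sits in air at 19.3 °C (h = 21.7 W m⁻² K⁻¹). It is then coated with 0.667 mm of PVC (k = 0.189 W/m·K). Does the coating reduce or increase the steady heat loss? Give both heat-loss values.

Critical radius for a sphere: r_cr = 2k/h = 0.0174 m = 1.74 cm.
Outer radius after coating: r₂ = 0.00115 + 6.67×10^-4 = 0.001817 m.
Since r₁ < r_cr and r₂ ≤ r_cr, the coating moves toward the maximum at r_cr — heat loss rises.
Bare: R = 1/(4πr₁²h) = 2773 K/W; Q = 176.7/2773 = 0.0637 W.
Coated: R = R_cond + R_conv = 1245 K/W; Q = 176.7/1245 = 0.142 W.

increases: 0.0637 → 0.142 W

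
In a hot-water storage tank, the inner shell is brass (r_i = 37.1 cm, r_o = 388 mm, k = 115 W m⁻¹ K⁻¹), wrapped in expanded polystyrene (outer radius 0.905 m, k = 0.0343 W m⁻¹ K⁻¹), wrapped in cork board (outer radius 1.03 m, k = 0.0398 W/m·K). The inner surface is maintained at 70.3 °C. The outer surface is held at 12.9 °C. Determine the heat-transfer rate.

Q = 15.6 W

Resistance network (inner→outer):
  R_brass = (1/0.371 − 1/0.388)/(4πk) = 0.1181/(4π·115) = 8.172×10^-5 K/W
  R_expanded polystyrene = (1/0.388 − 1/0.905)/(4πk) = 1.472/(4π·0.0343) = 3.416 K/W
  R_cork board = (1/0.905 − 1/1.03)/(4πk) = 0.1341/(4π·0.0398) = 0.2681 K/W
ΣR = 8.172×10^-5 + 3.416 + 0.2681 = 3.684 K/W
Q = ΔT/ΣR = (70.3 °C − 12.9 °C)/3.684 = 15.6 W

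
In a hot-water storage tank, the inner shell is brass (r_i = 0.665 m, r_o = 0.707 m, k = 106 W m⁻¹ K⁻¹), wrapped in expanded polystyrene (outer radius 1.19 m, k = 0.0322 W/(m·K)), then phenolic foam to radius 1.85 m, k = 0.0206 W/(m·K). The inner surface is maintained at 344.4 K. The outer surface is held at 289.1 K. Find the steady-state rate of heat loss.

Q = 21.5 W

Resistance network (inner→outer):
  R_brass = (1/0.665 − 1/0.707)/(4πk) = 0.08933/(4π·106) = 6.706×10^-5 K/W
  R_expanded polystyrene = (1/0.707 − 1/1.19)/(4πk) = 0.5741/(4π·0.0322) = 1.419 K/W
  R_phenolic foam = (1/1.19 − 1/1.85)/(4πk) = 0.2998/(4π·0.0206) = 1.158 K/W
ΣR = 6.706×10^-5 + 1.419 + 1.158 = 2.577 K/W
Q = ΔT/ΣR = (344.4 K − 289.1 K)/2.577 = 21.5 W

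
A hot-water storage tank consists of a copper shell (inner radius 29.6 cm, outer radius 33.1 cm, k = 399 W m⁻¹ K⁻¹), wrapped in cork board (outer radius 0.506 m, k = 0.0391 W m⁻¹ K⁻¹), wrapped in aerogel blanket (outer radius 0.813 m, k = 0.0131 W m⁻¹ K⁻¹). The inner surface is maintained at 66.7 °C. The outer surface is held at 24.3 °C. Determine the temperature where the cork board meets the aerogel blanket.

T = 53.2 °C

Series thermal resistances, inner to outer:
  R_copper = (1/0.296 − 1/0.331)/(4πk) = 0.3572/(4π·399) = 7.125×10^-5 K/W
  R_cork board = (1/0.331 − 1/0.506)/(4πk) = 1.045/(4π·0.0391) = 2.127 K/W
  R_aerogel blanket = (1/0.506 − 1/0.813)/(4πk) = 0.7463/(4π·0.0131) = 4.533 K/W
ΣR = 7.125×10^-5 + 2.127 + 4.533 = 6.660 K/W
Q = ΔT/ΣR = (66.7 °C − 24.3 °C)/6.660 = 6.366 W
From the inner boundary to the cork board/aerogel blanket interface, ΣR_partial = 2.127 K/W.
T_interface = T_in − Q·ΣR_partial = 66.7 °C − (6.366)(2.127) = 53.2 °C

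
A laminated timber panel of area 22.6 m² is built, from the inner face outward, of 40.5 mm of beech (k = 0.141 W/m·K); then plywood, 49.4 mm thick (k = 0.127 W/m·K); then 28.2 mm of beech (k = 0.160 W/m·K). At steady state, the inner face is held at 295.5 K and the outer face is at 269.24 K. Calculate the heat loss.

Q = 696 W

Series thermal resistances, inner to outer:
  R_beech = L/(kA) = 0.0405/(0.141·22.6) = 0.01271 K/W
  R_plywood = L/(kA) = 0.0494/(0.127·22.6) = 0.01721 K/W
  R_beech = L/(kA) = 0.0282/(0.160·22.6) = 0.007799 K/W
ΣR = 0.01271 + 0.01721 + 0.007799 = 0.03772 K/W
Q = ΔT/ΣR = (295.5 K − 269.24 K)/0.03772 = 696 W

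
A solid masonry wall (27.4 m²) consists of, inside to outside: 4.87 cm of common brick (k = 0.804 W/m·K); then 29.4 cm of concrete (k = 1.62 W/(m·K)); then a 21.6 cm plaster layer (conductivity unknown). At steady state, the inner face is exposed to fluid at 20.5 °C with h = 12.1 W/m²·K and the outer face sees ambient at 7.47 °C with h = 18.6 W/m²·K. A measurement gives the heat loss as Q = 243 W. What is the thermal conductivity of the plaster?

ΣR = ΔT/Q = |20.5 − 7.47|/243 = 0.05362 K/W
Known resistances:
  R_conv,in = 1/(hA) = 1/(12.1·27.4) = 0.003016 K/W
  R_common brick = L/(kA) = 0.0487/(0.804·27.4) = 0.002211 K/W
  R_concrete = L/(kA) = 0.294/(1.62·27.4) = 0.006623 K/W
  R_conv,out = 1/(hA) = 1/(18.6·27.4) = 0.001962 K/W
R_plaster = ΣR − ΣR_known = 0.05362 − 0.01381 = 0.03981 K/W
L/(kA) = 0.03981 ⇒ k = 0.216/(0.03981·27.4) = 0.198 W/m·K

k = 0.198 W/m·K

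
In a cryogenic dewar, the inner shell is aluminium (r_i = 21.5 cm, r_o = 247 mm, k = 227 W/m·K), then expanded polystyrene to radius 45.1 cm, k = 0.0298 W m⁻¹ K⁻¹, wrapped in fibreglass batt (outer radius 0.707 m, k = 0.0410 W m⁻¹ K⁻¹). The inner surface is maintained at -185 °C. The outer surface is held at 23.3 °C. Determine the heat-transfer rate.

Series thermal resistances, inner to outer:
  R_aluminium = (1/0.215 − 1/0.247)/(4πk) = 0.6026/(4π·227) = 2.112×10^-4 K/W
  R_expanded polystyrene = (1/0.247 − 1/0.451)/(4πk) = 1.831/(4π·0.0298) = 4.890 K/W
  R_fibreglass batt = (1/0.451 − 1/0.707)/(4πk) = 0.8029/(4π·0.0410) = 1.558 K/W
ΣR = 2.112×10^-4 + 4.890 + 1.558 = 6.448 K/W
Q = ΔT/ΣR = (-185 °C − 23.3 °C)/6.448 = -32.3 W
(Negative Q ⇒ heat flows inward; heat gain = 32.3 W.)

Q = 32.3 W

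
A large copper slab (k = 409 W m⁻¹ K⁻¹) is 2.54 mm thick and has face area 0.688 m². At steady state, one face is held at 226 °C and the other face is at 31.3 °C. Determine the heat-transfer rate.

Q = 21600 kW

Q = kA·ΔT/L = 409 × 0.688 × |226 °C − 31.3 °C| / 0.00254 = 2.16×10^7 W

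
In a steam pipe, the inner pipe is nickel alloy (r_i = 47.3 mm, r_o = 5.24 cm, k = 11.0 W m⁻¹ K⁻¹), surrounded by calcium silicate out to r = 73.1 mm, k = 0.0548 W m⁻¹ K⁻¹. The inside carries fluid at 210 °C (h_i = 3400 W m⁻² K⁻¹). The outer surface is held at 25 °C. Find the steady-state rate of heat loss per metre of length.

Q' = 191 W/m

Resistance network (inner→outer):
  R'_conv,in = 1/(2πr h) = 1/(2π·0.0473·3400) = 9.896×10^-4 m·K/W
  R'_nickel alloy = ln(0.0524/0.0473)/(2πk) = 0.1024/(2π·11.0) = 0.001482 m·K/W
  R'_calcium silicate = ln(0.0731/0.0524)/(2πk) = 0.3329/(2π·0.0548) = 0.9669 m·K/W
ΣR = 9.896×10^-4 + 0.001482 + 0.9669 = 0.9694 m·K/W
Q' = ΔT/ΣR = (210 °C − 25 °C)/0.9694 = 191 W/m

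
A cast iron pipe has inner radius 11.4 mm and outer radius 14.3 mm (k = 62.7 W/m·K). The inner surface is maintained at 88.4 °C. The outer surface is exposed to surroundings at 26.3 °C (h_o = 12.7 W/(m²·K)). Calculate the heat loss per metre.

Series thermal resistances, inner to outer:
  R'_cast iron = ln(0.0143/0.0114)/(2πk) = 0.2266/(2π·62.7) = 5.753×10^-4 m·K/W
  R'_conv,out = 1/(2πr h) = 1/(2π·0.0143·12.7) = 0.8764 m·K/W
ΣR = 5.753×10^-4 + 0.8764 = 0.8770 m·K/W
Q' = ΔT/ΣR = (88.4 °C − 26.3 °C)/0.8770 = 70.8 W/m

Q' = 70.8 W/m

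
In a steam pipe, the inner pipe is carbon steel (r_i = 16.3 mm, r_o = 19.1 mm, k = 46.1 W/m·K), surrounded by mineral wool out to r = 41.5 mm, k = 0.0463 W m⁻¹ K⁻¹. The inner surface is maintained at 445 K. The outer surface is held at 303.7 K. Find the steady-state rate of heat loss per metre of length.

Treat each layer as a resistance in series:
  R'_carbon steel = ln(0.0191/0.0163)/(2πk) = 0.1585/(2π·46.1) = 5.473×10^-4 m·K/W
  R'_mineral wool = ln(0.0415/0.0191)/(2πk) = 0.7760/(2π·0.0463) = 2.667 m·K/W
ΣR = 5.473×10^-4 + 2.667 = 2.668 m·K/W
Q' = ΔT/ΣR = (445 K − 303.7 K)/2.668 = 53.0 W/m

Q' = 53.0 W/m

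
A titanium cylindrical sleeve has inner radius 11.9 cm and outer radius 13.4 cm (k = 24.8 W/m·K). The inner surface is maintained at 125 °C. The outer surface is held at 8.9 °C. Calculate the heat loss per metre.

Q' = 2πk·ΔT/ln(r₂/r₁) = 2π × 24.8 × 116.1 / ln(0.134/0.119) = 1.52×10^5 W/m

Q' = 152 kW/m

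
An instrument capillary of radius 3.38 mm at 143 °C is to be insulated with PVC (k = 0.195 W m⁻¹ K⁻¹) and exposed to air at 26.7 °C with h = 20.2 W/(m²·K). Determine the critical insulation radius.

r_cr = 0.965 cm

For a cylinder, r_cr = k_ins/h = 0.195/20.2 = 0.00965 m = 0.965 cm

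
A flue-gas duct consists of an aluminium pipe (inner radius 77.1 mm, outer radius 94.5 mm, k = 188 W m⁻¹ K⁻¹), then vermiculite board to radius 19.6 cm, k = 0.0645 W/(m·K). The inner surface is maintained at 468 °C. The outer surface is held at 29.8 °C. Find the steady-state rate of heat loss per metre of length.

Resistance network (inner→outer):
  R'_aluminium = ln(0.0945/0.0771)/(2πk) = 0.2035/(2π·188) = 1.723×10^-4 m·K/W
  R'_vermiculite board = ln(0.196/0.0945)/(2πk) = 0.7295/(2π·0.0645) = 1.800 m·K/W
ΣR = 1.723×10^-4 + 1.800 = 1.800 m·K/W
Q' = ΔT/ΣR = (468 °C − 29.8 °C)/1.800 = 243 W/m

Q' = 243 W/m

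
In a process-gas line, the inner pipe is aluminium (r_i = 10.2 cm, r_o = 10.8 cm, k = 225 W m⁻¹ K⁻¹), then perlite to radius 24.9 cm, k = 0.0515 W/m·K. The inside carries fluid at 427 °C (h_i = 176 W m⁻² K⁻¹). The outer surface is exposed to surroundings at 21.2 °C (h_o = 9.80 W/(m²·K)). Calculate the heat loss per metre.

Q' = 153 W/m

Treat each layer as a resistance in series:
  R'_conv,in = 1/(2πr h) = 1/(2π·0.102·176) = 0.008866 m·K/W
  R'_aluminium = ln(0.108/0.102)/(2πk) = 0.05716/(2π·225) = 4.043×10^-5 m·K/W
  R'_perlite = ln(0.249/0.108)/(2πk) = 0.8353/(2π·0.0515) = 2.581 m·K/W
  R'_conv,out = 1/(2πr h) = 1/(2π·0.249·9.80) = 0.06522 m·K/W
ΣR = 0.008866 + 4.043×10^-5 + 2.581 + 0.06522 = 2.655 m·K/W
Q' = ΔT/ΣR = (427 °C − 21.2 °C)/2.655 = 153 W/m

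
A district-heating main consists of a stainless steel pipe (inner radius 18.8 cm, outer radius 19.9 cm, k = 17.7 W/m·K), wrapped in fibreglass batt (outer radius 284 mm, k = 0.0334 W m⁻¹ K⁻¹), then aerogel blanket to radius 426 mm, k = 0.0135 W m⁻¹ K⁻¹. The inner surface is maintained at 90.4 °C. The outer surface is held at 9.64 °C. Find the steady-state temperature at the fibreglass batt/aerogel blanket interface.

Treat each layer as a resistance in series:
  R'_stainless steel = ln(0.199/0.188)/(2πk) = 0.05686/(2π·17.7) = 5.113×10^-4 m·K/W
  R'_fibreglass batt = ln(0.284/0.199)/(2πk) = 0.3557/(2π·0.0334) = 1.695 m·K/W
  R'_aerogel blanket = ln(0.426/0.284)/(2πk) = 0.4055/(2π·0.0135) = 4.780 m·K/W
ΣR = 5.113×10^-4 + 1.695 + 4.780 = 6.476 m·K/W
Q' = ΔT/ΣR = (90.4 °C − 9.64 °C)/6.476 = 12.47 W/m
From the inner boundary to the fibreglass batt/aerogel blanket interface, ΣR_partial = 1.696 m·K/W.
T_interface = T_in − Q'·ΣR_partial = 90.4 °C − (12.47)(1.696) = 69.3 °C

T = 69.3 °C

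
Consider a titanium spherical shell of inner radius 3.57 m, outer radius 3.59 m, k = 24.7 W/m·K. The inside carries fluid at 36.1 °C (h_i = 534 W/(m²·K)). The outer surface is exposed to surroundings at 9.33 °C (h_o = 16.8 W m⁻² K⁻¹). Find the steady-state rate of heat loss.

Series thermal resistances, inner to outer:
  R_conv,in = 1/(4πr²h) = 1/(4π·3.57²·534) = 1.169×10^-5 K/W
  R_titanium = (1/3.57 − 1/3.59)/(4πk) = 0.001561/(4π·24.7) = 5.028×10^-6 K/W
  R_conv,out = 1/(4πr²h) = 1/(4π·3.59²·16.8) = 3.675×10^-4 K/W
ΣR = 1.169×10^-5 + 5.028×10^-6 + 3.675×10^-4 = 3.842×10^-4 K/W
Q = ΔT/ΣR = (36.1 °C − 9.33 °C)/3.842×10^-4 = 69700 W

Q = 69.7 kW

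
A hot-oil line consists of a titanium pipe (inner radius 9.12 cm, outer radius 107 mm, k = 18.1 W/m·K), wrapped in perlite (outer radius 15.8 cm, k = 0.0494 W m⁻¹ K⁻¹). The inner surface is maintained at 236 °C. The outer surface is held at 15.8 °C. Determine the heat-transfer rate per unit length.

Q' = 175 W/m

Treat each layer as a resistance in series:
  R'_titanium = ln(0.107/0.0912)/(2πk) = 0.1598/(2π·18.1) = 0.001405 m·K/W
  R'_perlite = ln(0.158/0.107)/(2πk) = 0.3898/(2π·0.0494) = 1.256 m·K/W
ΣR = 0.001405 + 1.256 = 1.257 m·K/W
Q' = ΔT/ΣR = (236 °C − 15.8 °C)/1.257 = 175 W/m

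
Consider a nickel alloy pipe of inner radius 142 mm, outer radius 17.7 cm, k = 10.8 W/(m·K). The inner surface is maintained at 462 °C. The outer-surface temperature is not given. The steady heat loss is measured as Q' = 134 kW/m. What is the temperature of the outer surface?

T_out = 26.9 °C

Sum the resistances:
  R'_nickel alloy = ln(0.177/0.142)/(2πk) = 0.2203/(2π·10.8) = 0.003247 m·K/W
ΣR = 0.003247 m·K/W
ΔT = Q'·ΣR = 1.34×10^5 × 0.003247 = 435.1 K
Heat flows outward, so T_out = T_in − ΔT = 462 − 435.1 = 26.9 °C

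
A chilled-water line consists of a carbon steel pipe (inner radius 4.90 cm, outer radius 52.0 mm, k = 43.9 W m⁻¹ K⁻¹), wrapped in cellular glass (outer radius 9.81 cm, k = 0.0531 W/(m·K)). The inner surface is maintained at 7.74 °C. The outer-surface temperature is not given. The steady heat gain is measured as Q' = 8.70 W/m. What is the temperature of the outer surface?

Sum the resistances:
  R'_carbon steel = ln(0.0520/0.0490)/(2πk) = 0.05942/(2π·43.9) = 2.154×10^-4 m·K/W
  R'_cellular glass = ln(0.0981/0.0520)/(2πk) = 0.6347/(2π·0.0531) = 1.902 m·K/W
ΣR = 1.903 m·K/W
ΔT = Q'·ΣR = 8.70 × 1.903 = 16.56 K
Heat flows inward, so T_out = T_in + ΔT = 7.74 + 16.56 = 24.3 °C

T_out = 24.3 °C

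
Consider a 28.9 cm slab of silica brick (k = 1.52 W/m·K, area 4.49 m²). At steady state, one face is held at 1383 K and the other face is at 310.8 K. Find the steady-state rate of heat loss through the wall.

Q = 25.3 kW

Q = kA·ΔT/L = 1.52 × 4.49 × |1383 K − 310.8 K| / 0.289 = 25300 W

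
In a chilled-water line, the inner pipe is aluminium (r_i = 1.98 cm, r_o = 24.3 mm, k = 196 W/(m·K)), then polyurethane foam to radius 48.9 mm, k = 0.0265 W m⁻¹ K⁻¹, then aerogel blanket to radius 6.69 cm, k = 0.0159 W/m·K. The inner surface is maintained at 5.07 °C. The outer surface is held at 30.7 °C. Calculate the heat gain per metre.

Resistance network (inner→outer):
  R'_aluminium = ln(0.0243/0.0198)/(2πk) = 0.2048/(2π·196) = 1.663×10^-4 m·K/W
  R'_polyurethane foam = ln(0.0489/0.0243)/(2πk) = 0.6993/(2π·0.0265) = 4.200 m·K/W
  R'_aerogel blanket = ln(0.0669/0.0489)/(2πk) = 0.3134/(2π·0.0159) = 3.137 m·K/W
ΣR = 1.663×10^-4 + 4.200 + 3.137 = 7.337 m·K/W
Q' = ΔT/ΣR = (5.07 °C − 30.7 °C)/7.337 = -3.49 W/m
(Negative Q' ⇒ heat flows inward; heat gain = 3.49 W/m.)

Q' = 3.49 W/m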